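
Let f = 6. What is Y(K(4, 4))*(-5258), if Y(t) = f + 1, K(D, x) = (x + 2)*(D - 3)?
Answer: -36806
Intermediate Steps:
K(D, x) = (-3 + D)*(2 + x) (K(D, x) = (2 + x)*(-3 + D) = (-3 + D)*(2 + x))
Y(t) = 7 (Y(t) = 6 + 1 = 7)
Y(K(4, 4))*(-5258) = 7*(-5258) = -36806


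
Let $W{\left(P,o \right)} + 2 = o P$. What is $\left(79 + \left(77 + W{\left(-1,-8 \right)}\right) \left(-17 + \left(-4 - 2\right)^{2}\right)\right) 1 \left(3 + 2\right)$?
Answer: $8280$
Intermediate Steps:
$W{\left(P,o \right)} = -2 + P o$ ($W{\left(P,o \right)} = -2 + o P = -2 + P o$)
$\left(79 + \left(77 + W{\left(-1,-8 \right)}\right) \left(-17 + \left(-4 - 2\right)^{2}\right)\right) 1 \left(3 + 2\right) = \left(79 + \left(77 - -6\right) \left(-17 + \left(-4 - 2\right)^{2}\right)\right) 1 \left(3 + 2\right) = \left(79 + \left(77 + \left(-2 + 8\right)\right) \left(-17 + \left(-6\right)^{2}\right)\right) 1 \cdot 5 = \left(79 + \left(77 + 6\right) \left(-17 + 36\right)\right) 5 = \left(79 + 83 \cdot 19\right) 5 = \left(79 + 1577\right) 5 = 1656 \cdot 5 = 8280$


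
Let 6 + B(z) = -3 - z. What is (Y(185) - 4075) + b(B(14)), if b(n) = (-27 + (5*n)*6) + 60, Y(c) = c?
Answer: -4547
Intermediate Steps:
B(z) = -9 - z (B(z) = -6 + (-3 - z) = -9 - z)
b(n) = 33 + 30*n (b(n) = (-27 + 30*n) + 60 = 33 + 30*n)
(Y(185) - 4075) + b(B(14)) = (185 - 4075) + (33 + 30*(-9 - 1*14)) = -3890 + (33 + 30*(-9 - 14)) = -3890 + (33 + 30*(-23)) = -3890 + (33 - 690) = -3890 - 657 = -4547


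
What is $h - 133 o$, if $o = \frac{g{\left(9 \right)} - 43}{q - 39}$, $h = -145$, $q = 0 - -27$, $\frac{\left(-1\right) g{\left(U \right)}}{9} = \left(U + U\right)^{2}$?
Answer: $- \frac{395287}{12} \approx -32941.0$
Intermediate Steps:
$g{\left(U \right)} = - 36 U^{2}$ ($g{\left(U \right)} = - 9 \left(U + U\right)^{2} = - 9 \left(2 U\right)^{2} = - 9 \cdot 4 U^{2} = - 36 U^{2}$)
$q = 27$ ($q = 0 + 27 = 27$)
$o = \frac{2959}{12}$ ($o = \frac{- 36 \cdot 9^{2} - 43}{27 - 39} = \frac{\left(-36\right) 81 - 43}{-12} = \left(-2916 - 43\right) \left(- \frac{1}{12}\right) = \left(-2959\right) \left(- \frac{1}{12}\right) = \frac{2959}{12} \approx 246.58$)
$h - 133 o = -145 - \frac{393547}{12} = - \frac{395287}{12}$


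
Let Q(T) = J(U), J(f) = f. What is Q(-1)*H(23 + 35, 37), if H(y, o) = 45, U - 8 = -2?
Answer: 270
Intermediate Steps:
U = 6 (U = 8 - 2 = 6)
Q(T) = 6
Q(-1)*H(23 + 35, 37) = 6*45 = 270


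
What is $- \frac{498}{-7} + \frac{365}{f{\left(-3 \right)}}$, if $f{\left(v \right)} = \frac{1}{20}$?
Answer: $\frac{51598}{7} \approx 7371.1$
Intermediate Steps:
$f{\left(v \right)} = \frac{1}{20}$
$- \frac{498}{-7} + \frac{365}{f{\left(-3 \right)}} = - \frac{498}{-7} + 365 \frac{1}{\frac{1}{20}} = \left(-498\right) \left(- \frac{1}{7}\right) + 365 \cdot 20 = \frac{498}{7} + 7300 = \frac{51598}{7}$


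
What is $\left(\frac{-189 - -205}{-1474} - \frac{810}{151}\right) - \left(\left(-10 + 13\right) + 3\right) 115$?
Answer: $- \frac{77386208}{111287} \approx -695.38$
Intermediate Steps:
$\left(\frac{-189 - -205}{-1474} - \frac{810}{151}\right) - \left(\left(-10 + 13\right) + 3\right) 115 = \left(\left(-189 + 205\right) \left(- \frac{1}{1474}\right) - \frac{810}{151}\right) - \left(3 + 3\right) 115 = \left(16 \left(- \frac{1}{1474}\right) - \frac{810}{151}\right) - 6 \cdot 115 = \left(- \frac{8}{737} - \frac{810}{151}\right) - 690 = - \frac{598178}{111287} - 690 = - \frac{77386208}{111287}$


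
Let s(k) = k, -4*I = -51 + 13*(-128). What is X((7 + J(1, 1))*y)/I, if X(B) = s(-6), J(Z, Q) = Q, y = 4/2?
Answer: -24/1715 ≈ -0.013994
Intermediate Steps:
y = 2 (y = 4*(½) = 2)
I = 1715/4 (I = -(-51 + 13*(-128))/4 = -(-51 - 1664)/4 = -¼*(-1715) = 1715/4 ≈ 428.75)
X(B) = -6
X((7 + J(1, 1))*y)/I = -6/1715/4 = -6*4/1715 = -24/1715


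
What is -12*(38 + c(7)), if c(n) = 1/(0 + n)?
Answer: -3204/7 ≈ -457.71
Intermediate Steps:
c(n) = 1/n
-12*(38 + c(7)) = -12*(38 + 1/7) = -12*(38 + ⅐) = -12*267/7 = -3204/7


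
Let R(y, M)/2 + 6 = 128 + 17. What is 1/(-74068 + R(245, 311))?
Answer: -1/73790 ≈ -1.3552e-5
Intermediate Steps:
R(y, M) = 278 (R(y, M) = -12 + 2*(128 + 17) = -12 + 2*145 = -12 + 290 = 278)
1/(-74068 + R(245, 311)) = 1/(-74068 + 278) = 1/(-73790) = -1/73790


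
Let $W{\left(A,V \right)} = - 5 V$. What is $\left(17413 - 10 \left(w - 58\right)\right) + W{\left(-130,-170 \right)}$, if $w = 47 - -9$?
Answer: $18283$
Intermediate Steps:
$w = 56$ ($w = 47 + 9 = 56$)
$\left(17413 - 10 \left(w - 58\right)\right) + W{\left(-130,-170 \right)} = \left(17413 - 10 \left(56 - 58\right)\right) - -850 = \left(17413 - -20\right) + 850 = \left(17413 + 20\right) + 850 = 17433 + 850 = 18283$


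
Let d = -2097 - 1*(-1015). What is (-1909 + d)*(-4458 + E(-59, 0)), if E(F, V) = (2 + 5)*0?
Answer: 13333878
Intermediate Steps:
E(F, V) = 0 (E(F, V) = 7*0 = 0)
d = -1082 (d = -2097 + 1015 = -1082)
(-1909 + d)*(-4458 + E(-59, 0)) = (-1909 - 1082)*(-4458 + 0) = -2991*(-4458) = 13333878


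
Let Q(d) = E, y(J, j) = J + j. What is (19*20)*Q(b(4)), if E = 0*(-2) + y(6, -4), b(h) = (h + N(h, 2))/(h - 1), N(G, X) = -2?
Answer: 760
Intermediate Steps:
b(h) = (-2 + h)/(-1 + h) (b(h) = (h - 2)/(h - 1) = (-2 + h)/(-1 + h))
E = 2 (E = 0*(-2) + (6 - 4) = 0 + 2 = 2)
Q(d) = 2
(19*20)*Q(b(4)) = (19*20)*2 = 380*2 = 760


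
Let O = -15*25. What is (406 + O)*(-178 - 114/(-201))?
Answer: -368528/67 ≈ -5500.4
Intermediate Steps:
O = -375
(406 + O)*(-178 - 114/(-201)) = (406 - 375)*(-178 - 114/(-201)) = 31*(-178 - 114*(-1/201)) = 31*(-178 + 38/67) = 31*(-11888/67) = -368528/67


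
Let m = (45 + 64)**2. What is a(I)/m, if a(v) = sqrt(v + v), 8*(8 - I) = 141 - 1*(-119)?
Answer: 7*I/11881 ≈ 0.00058918*I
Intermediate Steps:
I = -49/2 (I = 8 - (141 - 1*(-119))/8 = 8 - (141 + 119)/8 = 8 - 1/8*260 = 8 - 65/2 = -49/2 ≈ -24.500)
a(v) = sqrt(2)*sqrt(v) (a(v) = sqrt(2*v) = sqrt(2)*sqrt(v))
m = 11881 (m = 109**2 = 11881)
a(I)/m = (sqrt(2)*sqrt(-49/2))/11881 = (sqrt(2)*(7*I*sqrt(2)/2))*(1/11881) = (7*I)*(1/11881) = 7*I/11881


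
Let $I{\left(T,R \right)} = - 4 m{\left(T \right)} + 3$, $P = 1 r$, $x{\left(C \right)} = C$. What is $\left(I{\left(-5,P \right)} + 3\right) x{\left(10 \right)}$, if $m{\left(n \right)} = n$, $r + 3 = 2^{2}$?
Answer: $260$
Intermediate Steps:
$r = 1$ ($r = -3 + 2^{2} = -3 + 4 = 1$)
$P = 1$ ($P = 1 \cdot 1 = 1$)
$I{\left(T,R \right)} = 3 - 4 T$ ($I{\left(T,R \right)} = - 4 T + 3 = 3 - 4 T$)
$\left(I{\left(-5,P \right)} + 3\right) x{\left(10 \right)} = \left(\left(3 - -20\right) + 3\right) 10 = \left(\left(3 + 20\right) + 3\right) 10 = \left(23 + 3\right) 10 = 26 \cdot 10 = 260$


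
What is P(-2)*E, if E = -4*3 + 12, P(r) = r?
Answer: 0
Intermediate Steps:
E = 0 (E = -12 + 12 = 0)
P(-2)*E = -2*0 = 0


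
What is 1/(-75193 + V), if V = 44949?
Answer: -1/30244 ≈ -3.3064e-5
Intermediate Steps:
1/(-75193 + V) = 1/(-75193 + 44949) = 1/(-30244) = -1/30244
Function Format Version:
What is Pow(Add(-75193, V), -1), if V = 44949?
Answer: Rational(-1, 30244) ≈ -3.3064e-5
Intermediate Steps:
Pow(Add(-75193, V), -1) = Pow(Add(-75193, 44949), -1) = Pow(-30244, -1) = Rational(-1, 30244)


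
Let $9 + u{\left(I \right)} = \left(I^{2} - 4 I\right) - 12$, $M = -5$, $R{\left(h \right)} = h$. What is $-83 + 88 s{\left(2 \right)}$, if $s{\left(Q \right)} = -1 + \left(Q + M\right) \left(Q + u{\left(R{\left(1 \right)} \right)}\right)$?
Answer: $5637$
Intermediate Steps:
$u{\left(I \right)} = -21 + I^{2} - 4 I$ ($u{\left(I \right)} = -9 - \left(12 - I^{2} + 4 I\right) = -21 + I^{2} - 4 I$)
$s{\left(Q \right)} = -1 + \left(-24 + Q\right) \left(-5 + Q\right)$ ($s{\left(Q \right)} = -1 + \left(Q - 5\right) \left(Q - \left(25 - 1\right)\right) = -1 + \left(-5 + Q\right) \left(Q - 24\right) = -1 + \left(-5 + Q\right) \left(-24 + Q\right) = -1 + \left(-24 + Q\right) \left(-5 + Q\right)$)
$-83 + 88 s{\left(2 \right)} = -83 + 88 \left(119 + 2^{2} - 58\right) = -83 + 88 \left(119 + 4 - 58\right) = -83 + 88 \cdot 65 = -83 + 5720 = 5637$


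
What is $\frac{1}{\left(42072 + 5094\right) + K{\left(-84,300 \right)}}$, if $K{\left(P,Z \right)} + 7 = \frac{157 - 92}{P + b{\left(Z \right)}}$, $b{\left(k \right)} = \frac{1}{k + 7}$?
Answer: $\frac{25787}{1216069178} \approx 2.1205 \cdot 10^{-5}$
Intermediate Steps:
$b{\left(k \right)} = \frac{1}{7 + k}$
$K{\left(P,Z \right)} = -7 + \frac{65}{P + \frac{1}{7 + Z}}$ ($K{\left(P,Z \right)} = -7 + \frac{157 - 92}{P + \frac{1}{7 + Z}} = -7 + \frac{65}{P + \frac{1}{7 + Z}}$)
$\frac{1}{\left(42072 + 5094\right) + K{\left(-84,300 \right)}} = \frac{1}{\left(42072 + 5094\right) + \frac{-7 - \left(-65 + 7 \left(-84\right)\right) \left(7 + 300\right)}{1 - 84 \left(7 + 300\right)}} = \frac{1}{47166 + \frac{-7 - \left(-65 - 588\right) 307}{1 - 25788}} = \frac{1}{47166 + \frac{-7 - \left(-653\right) 307}{1 - 25788}} = \frac{1}{47166 + \frac{-7 + 200471}{-25787}} = \frac{1}{47166 - \frac{200464}{25787}} = \frac{1}{\frac{1216069178}{25787}} = \frac{25787}{1216069178}$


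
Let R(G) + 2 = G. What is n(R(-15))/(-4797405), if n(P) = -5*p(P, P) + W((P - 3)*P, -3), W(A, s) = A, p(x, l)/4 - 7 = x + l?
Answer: -176/959481 ≈ -0.00018343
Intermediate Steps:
R(G) = -2 + G
p(x, l) = 28 + 4*l + 4*x (p(x, l) = 28 + 4*(x + l) = 28 + 4*(l + x) = 28 + (4*l + 4*x) = 28 + 4*l + 4*x)
n(P) = -140 - 40*P + P*(-3 + P) (n(P) = -5*(28 + 4*P + 4*P) + (P - 3)*P = -5*(28 + 8*P) + (-3 + P)*P = (-140 - 40*P) + P*(-3 + P) = -140 - 40*P + P*(-3 + P))
n(R(-15))/(-4797405) = (-140 + (-2 - 15)² - 43*(-2 - 15))/(-4797405) = (-140 + (-17)² - 43*(-17))*(-1/4797405) = (-140 + 289 + 731)*(-1/4797405) = 880*(-1/4797405) = -176/959481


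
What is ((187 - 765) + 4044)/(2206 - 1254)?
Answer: 1733/476 ≈ 3.6408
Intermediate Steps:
((187 - 765) + 4044)/(2206 - 1254) = (-578 + 4044)/952 = 3466*(1/952) = 1733/476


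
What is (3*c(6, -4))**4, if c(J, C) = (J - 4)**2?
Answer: 20736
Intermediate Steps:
c(J, C) = (-4 + J)**2
(3*c(6, -4))**4 = (3*(-4 + 6)**2)**4 = (3*2**2)**4 = (3*4)**4 = 12**4 = 20736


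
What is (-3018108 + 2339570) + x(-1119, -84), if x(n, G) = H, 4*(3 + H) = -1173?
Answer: -2715337/4 ≈ -6.7883e+5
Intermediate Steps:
H = -1185/4 (H = -3 + (¼)*(-1173) = -3 - 1173/4 = -1185/4 ≈ -296.25)
x(n, G) = -1185/4
(-3018108 + 2339570) + x(-1119, -84) = (-3018108 + 2339570) - 1185/4 = -678538 - 1185/4 = -2715337/4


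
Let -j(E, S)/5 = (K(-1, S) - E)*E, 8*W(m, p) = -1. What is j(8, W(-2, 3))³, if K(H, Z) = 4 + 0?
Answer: 4096000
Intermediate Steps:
K(H, Z) = 4
W(m, p) = -⅛ (W(m, p) = (⅛)*(-1) = -⅛)
j(E, S) = -5*E*(4 - E) (j(E, S) = -5*(4 - E)*E = -5*E*(4 - E))
j(8, W(-2, 3))³ = (5*8*(-4 + 8))³ = (5*8*4)³ = 160³ = 4096000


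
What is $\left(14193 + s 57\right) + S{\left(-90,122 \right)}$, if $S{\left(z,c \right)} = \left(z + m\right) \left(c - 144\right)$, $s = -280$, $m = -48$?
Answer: $1269$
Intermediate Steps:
$S{\left(z,c \right)} = \left(-144 + c\right) \left(-48 + z\right)$ ($S{\left(z,c \right)} = \left(z - 48\right) \left(c - 144\right) = \left(-48 + z\right) \left(-144 + c\right) = \left(-144 + c\right) \left(-48 + z\right)$)
$\left(14193 + s 57\right) + S{\left(-90,122 \right)} = \left(14193 - 15960\right) + \left(6912 - -12960 - 5856 + 122 \left(-90\right)\right) = \left(14193 - 15960\right) + \left(6912 + 12960 - 5856 - 10980\right) = -1767 + 3036 = 1269$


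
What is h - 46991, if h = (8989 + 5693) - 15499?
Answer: -47808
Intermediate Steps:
h = -817 (h = 14682 - 15499 = -817)
h - 46991 = -817 - 46991 = -47808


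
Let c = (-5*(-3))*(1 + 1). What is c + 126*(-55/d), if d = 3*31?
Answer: -1380/31 ≈ -44.516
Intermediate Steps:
c = 30 (c = 15*2 = 30)
d = 93
c + 126*(-55/d) = 30 + 126*(-55/93) = 30 - 2310/31 = -1380/31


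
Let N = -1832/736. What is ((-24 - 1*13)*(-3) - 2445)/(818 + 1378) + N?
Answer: -59801/16836 ≈ -3.5520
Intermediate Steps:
N = -229/92 (N = -1832*1/736 = -229/92 ≈ -2.4891)
((-24 - 1*13)*(-3) - 2445)/(818 + 1378) + N = ((-24 - 1*13)*(-3) - 2445)/(818 + 1378) - 229/92 = ((-24 - 13)*(-3) - 2445)/2196 - 229/92 = (-37*(-3) - 2445)*(1/2196) - 229/92 = (111 - 2445)*(1/2196) - 229/92 = -2334*1/2196 - 229/92 = -389/366 - 229/92 = -59801/16836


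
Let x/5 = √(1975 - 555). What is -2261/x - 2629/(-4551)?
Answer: 2629/4551 - 2261*√355/3550 ≈ -11.422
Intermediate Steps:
x = 10*√355 (x = 5*√(1975 - 555) = 5*√1420 = 5*(2*√355) = 10*√355 ≈ 188.41)
-2261/x - 2629/(-4551) = -2261*√355/3550 - 2629/(-4551) = -2261*√355/3550 - 2629*(-1/4551) = -2261*√355/3550 + 2629/4551 = 2629/4551 - 2261*√355/3550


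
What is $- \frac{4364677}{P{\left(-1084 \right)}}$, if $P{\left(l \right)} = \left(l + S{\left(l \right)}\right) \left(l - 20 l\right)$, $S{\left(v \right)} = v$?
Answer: $\frac{4364677}{44652128} \approx 0.097749$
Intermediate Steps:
$P{\left(l \right)} = - 38 l^{2}$ ($P{\left(l \right)} = \left(l + l\right) \left(l - 20 l\right) = 2 l \left(- 19 l\right) = - 38 l^{2}$)
$- \frac{4364677}{P{\left(-1084 \right)}} = - \frac{4364677}{\left(-38\right) \left(-1084\right)^{2}} = - \frac{4364677}{\left(-38\right) 1175056} = - \frac{4364677}{-44652128} = \left(-4364677\right) \left(- \frac{1}{44652128}\right) = \frac{4364677}{44652128}$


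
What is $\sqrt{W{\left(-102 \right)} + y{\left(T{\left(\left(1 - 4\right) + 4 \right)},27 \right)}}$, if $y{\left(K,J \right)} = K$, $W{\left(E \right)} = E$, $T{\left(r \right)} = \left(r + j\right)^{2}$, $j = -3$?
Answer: $7 i \sqrt{2} \approx 9.8995 i$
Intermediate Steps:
$T{\left(r \right)} = \left(-3 + r\right)^{2}$ ($T{\left(r \right)} = \left(r - 3\right)^{2} = \left(-3 + r\right)^{2}$)
$\sqrt{W{\left(-102 \right)} + y{\left(T{\left(\left(1 - 4\right) + 4 \right)},27 \right)}} = \sqrt{-102 + \left(-3 + \left(\left(1 - 4\right) + 4\right)\right)^{2}} = \sqrt{-102 + \left(-3 + \left(-3 + 4\right)\right)^{2}} = \sqrt{-102 + \left(-3 + 1\right)^{2}} = \sqrt{-102 + \left(-2\right)^{2}} = \sqrt{-102 + 4} = \sqrt{-98} = 7 i \sqrt{2}$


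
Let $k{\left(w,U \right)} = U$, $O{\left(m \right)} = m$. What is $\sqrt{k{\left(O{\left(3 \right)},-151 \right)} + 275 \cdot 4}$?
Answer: $\sqrt{949} \approx 30.806$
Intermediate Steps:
$\sqrt{k{\left(O{\left(3 \right)},-151 \right)} + 275 \cdot 4} = \sqrt{-151 + 275 \cdot 4} = \sqrt{-151 + 1100} = \sqrt{949}$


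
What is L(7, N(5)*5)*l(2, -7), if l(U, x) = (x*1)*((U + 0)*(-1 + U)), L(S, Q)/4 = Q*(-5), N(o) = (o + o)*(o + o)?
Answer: 140000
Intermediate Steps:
N(o) = 4*o² (N(o) = (2*o)*(2*o) = 4*o²)
L(S, Q) = -20*Q (L(S, Q) = 4*(Q*(-5)) = 4*(-5*Q) = -20*Q)
l(U, x) = U*x*(-1 + U) (l(U, x) = x*(U*(-1 + U)) = U*x*(-1 + U))
L(7, N(5)*5)*l(2, -7) = (-20*4*5²*5)*(2*(-7)*(-1 + 2)) = (-20*4*25*5)*(2*(-7)*1) = -2000*5*(-14) = -20*500*(-14) = -10000*(-14) = 140000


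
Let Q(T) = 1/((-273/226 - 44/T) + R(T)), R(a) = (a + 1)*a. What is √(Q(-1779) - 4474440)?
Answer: I*√289455988540124447483701327170/254344250725 ≈ 2115.3*I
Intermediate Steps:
R(a) = a*(1 + a) (R(a) = (1 + a)*a = a*(1 + a))
Q(T) = 1/(-273/226 - 44/T + T*(1 + T)) (Q(T) = 1/((-273/226 - 44/T) + T*(1 + T)) = 1/(-273/226 - 44/T + T*(1 + T)))
√(Q(-1779) - 4474440) = √(-226*(-1779)/(9944 + 273*(-1779) - 226*(-1779)²*(1 - 1779)) - 4474440) = √(-226*(-1779)/(9944 - 485667 - 226*3164841*(-1778)) - 4474440) = √(-226*(-1779)/(9944 - 485667 + 1271721729348) - 4474440) = √(-226*(-1779)/1271721253625 - 4474440) = √(-226*(-1779)*1/1271721253625 - 4474440) = √(402054/1271721253625 - 4474440) = √(-5690240446069442946/1271721253625) = I*√289455988540124447483701327170/254344250725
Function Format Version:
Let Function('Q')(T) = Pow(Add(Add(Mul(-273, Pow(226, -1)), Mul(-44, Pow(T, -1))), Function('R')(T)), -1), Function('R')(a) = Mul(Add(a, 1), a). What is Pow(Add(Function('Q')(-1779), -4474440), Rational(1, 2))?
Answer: Mul(Rational(1, 254344250725), I, Pow(289455988540124447483701327170, Rational(1, 2))) ≈ Mul(2115.3, I)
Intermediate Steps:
Function('R')(a) = Mul(a, Add(1, a)) (Function('R')(a) = Mul(Add(1, a), a) = Mul(a, Add(1, a)))
Function('Q')(T) = Pow(Add(Rational(-273, 226), Mul(-44, Pow(T, -1)), Mul(T, Add(1, T))), -1) (Function('Q')(T) = Pow(Add(Add(Mul(-273, Pow(226, -1)), Mul(-44, Pow(T, -1))), Mul(T, Add(1, T))), -1) = Pow(Add(Add(Mul(-273, Rational(1, 226)), Mul(-44, Pow(T, -1))), Mul(T, Add(1, T))), -1) = Pow(Add(Add(Rational(-273, 226), Mul(-44, Pow(T, -1))), Mul(T, Add(1, T))), -1) = Pow(Add(Rational(-273, 226), Mul(-44, Pow(T, -1)), Mul(T, Add(1, T))), -1))
Pow(Add(Function('Q')(-1779), -4474440), Rational(1, 2)) = Pow(Add(Mul(-226, -1779, Pow(Add(9944, Mul(273, -1779), Mul(-226, Pow(-1779, 2), Add(1, -1779))), -1)), -4474440), Rational(1, 2)) = Pow(Add(Mul(-226, -1779, Pow(Add(9944, -485667, Mul(-226, 3164841, -1778)), -1)), -4474440), Rational(1, 2)) = Pow(Add(Mul(-226, -1779, Pow(Add(9944, -485667, 1271721729348), -1)), -4474440), Rational(1, 2)) = Pow(Add(Mul(-226, -1779, Pow(1271721253625, -1)), -4474440), Rational(1, 2)) = Pow(Add(Mul(-226, -1779, Rational(1, 1271721253625)), -4474440), Rational(1, 2)) = Pow(Add(Rational(402054, 1271721253625), -4474440), Rational(1, 2)) = Pow(Rational(-5690240446069442946, 1271721253625), Rational(1, 2)) = Mul(Rational(1, 254344250725), I, Pow(289455988540124447483701327170, Rational(1, 2)))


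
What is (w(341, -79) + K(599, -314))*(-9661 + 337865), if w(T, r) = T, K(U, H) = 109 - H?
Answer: 250747856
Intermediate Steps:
(w(341, -79) + K(599, -314))*(-9661 + 337865) = (341 + (109 - 1*(-314)))*(-9661 + 337865) = (341 + (109 + 314))*328204 = (341 + 423)*328204 = 764*328204 = 250747856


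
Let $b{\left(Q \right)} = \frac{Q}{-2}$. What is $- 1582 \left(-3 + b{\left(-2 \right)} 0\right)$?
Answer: $4746$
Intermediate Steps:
$b{\left(Q \right)} = - \frac{Q}{2}$ ($b{\left(Q \right)} = Q \left(- \frac{1}{2}\right) = - \frac{Q}{2}$)
$- 1582 \left(-3 + b{\left(-2 \right)} 0\right) = - 1582 \left(-3 + \left(- \frac{1}{2}\right) \left(-2\right) 0\right) = - 1582 \left(-3 + 1 \cdot 0\right) = - 1582 \left(-3 + 0\right) = \left(-1582\right) \left(-3\right) = 4746$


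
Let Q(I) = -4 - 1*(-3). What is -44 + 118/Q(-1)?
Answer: -162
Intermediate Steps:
Q(I) = -1 (Q(I) = -4 + 3 = -1)
-44 + 118/Q(-1) = -44 + 118/(-1) = -44 - 1*118 = -44 - 118 = -162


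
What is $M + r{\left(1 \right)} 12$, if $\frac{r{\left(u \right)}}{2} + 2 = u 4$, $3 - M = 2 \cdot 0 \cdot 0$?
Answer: $51$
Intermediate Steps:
$M = 3$ ($M = 3 - 2 \cdot 0 \cdot 0 = 3 - 0 \cdot 0 = 3 - 0 = 3 + 0 = 3$)
$r{\left(u \right)} = -4 + 8 u$ ($r{\left(u \right)} = -4 + 2 u 4 = -4 + 2 \cdot 4 u = -4 + 8 u$)
$M + r{\left(1 \right)} 12 = 3 + \left(-4 + 8 \cdot 1\right) 12 = 3 + \left(-4 + 8\right) 12 = 3 + 4 \cdot 12 = 3 + 48 = 51$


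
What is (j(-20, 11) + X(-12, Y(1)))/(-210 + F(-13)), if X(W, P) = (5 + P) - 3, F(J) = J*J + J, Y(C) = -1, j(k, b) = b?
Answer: -2/9 ≈ -0.22222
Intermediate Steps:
F(J) = J + J² (F(J) = J² + J = J + J²)
X(W, P) = 2 + P
(j(-20, 11) + X(-12, Y(1)))/(-210 + F(-13)) = (11 + (2 - 1))/(-210 - 13*(1 - 13)) = (11 + 1)/(-210 - 13*(-12)) = 12/(-210 + 156) = 12/(-54) = 12*(-1/54) = -2/9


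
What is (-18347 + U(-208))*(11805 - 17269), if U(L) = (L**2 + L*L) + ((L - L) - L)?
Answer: -373677496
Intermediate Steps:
U(L) = -L + 2*L**2 (U(L) = (L**2 + L**2) + (0 - L) = 2*L**2 - L = -L + 2*L**2)
(-18347 + U(-208))*(11805 - 17269) = (-18347 - 208*(-1 + 2*(-208)))*(11805 - 17269) = (-18347 - 208*(-1 - 416))*(-5464) = (-18347 - 208*(-417))*(-5464) = (-18347 + 86736)*(-5464) = 68389*(-5464) = -373677496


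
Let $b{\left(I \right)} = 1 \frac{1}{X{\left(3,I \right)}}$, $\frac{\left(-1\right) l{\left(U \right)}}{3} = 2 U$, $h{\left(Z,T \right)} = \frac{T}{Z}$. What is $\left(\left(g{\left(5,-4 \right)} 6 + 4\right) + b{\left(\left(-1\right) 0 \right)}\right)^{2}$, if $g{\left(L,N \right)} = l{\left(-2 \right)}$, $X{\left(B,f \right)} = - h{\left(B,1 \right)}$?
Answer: $5329$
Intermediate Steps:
$l{\left(U \right)} = - 6 U$ ($l{\left(U \right)} = - 3 \cdot 2 U = - 6 U$)
$X{\left(B,f \right)} = - \frac{1}{B}$
$g{\left(L,N \right)} = 12$ ($g{\left(L,N \right)} = \left(-6\right) \left(-2\right) = 12$)
$b{\left(I \right)} = -3$ ($b{\left(I \right)} = 1 \frac{1}{\left(-1\right) \frac{1}{3}} = 1 \frac{1}{- \frac{1}{3}} = 1 \left(-3\right) = -3$)
$\left(\left(g{\left(5,-4 \right)} 6 + 4\right) + b{\left(\left(-1\right) 0 \right)}\right)^{2} = \left(\left(12 \cdot 6 + 4\right) - 3\right)^{2} = \left(\left(72 + 4\right) - 3\right)^{2} = \left(76 - 3\right)^{2} = 73^{2} = 5329$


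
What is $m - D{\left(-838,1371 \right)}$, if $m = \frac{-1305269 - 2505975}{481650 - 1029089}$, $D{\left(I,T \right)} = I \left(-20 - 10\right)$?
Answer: $- \frac{13758805216}{547439} \approx -25133.0$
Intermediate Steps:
$D{\left(I,T \right)} = - 30 I$ ($D{\left(I,T \right)} = I \left(-30\right) = - 30 I$)
$m = \frac{3811244}{547439}$ ($m = - \frac{3811244}{-547439} = \left(-3811244\right) \left(- \frac{1}{547439}\right) = \frac{3811244}{547439} \approx 6.962$)
$m - D{\left(-838,1371 \right)} = \frac{3811244}{547439} - \left(-30\right) \left(-838\right) = \frac{3811244}{547439} - 25140 = - \frac{13758805216}{547439}$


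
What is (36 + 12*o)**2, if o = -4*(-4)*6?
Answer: 1411344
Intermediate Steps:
o = 96 (o = 16*6 = 96)
(36 + 12*o)**2 = (36 + 12*96)**2 = (36 + 1152)**2 = 1188**2 = 1411344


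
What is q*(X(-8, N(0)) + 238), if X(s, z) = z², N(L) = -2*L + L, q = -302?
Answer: -71876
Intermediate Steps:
N(L) = -L
q*(X(-8, N(0)) + 238) = -302*((-1*0)² + 238) = -302*(0² + 238) = -302*(0 + 238) = -302*238 = -71876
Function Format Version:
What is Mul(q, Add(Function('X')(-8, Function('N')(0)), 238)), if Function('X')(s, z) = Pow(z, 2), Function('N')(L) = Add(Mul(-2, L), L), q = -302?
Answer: -71876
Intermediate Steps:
Function('N')(L) = Mul(-1, L)
Mul(q, Add(Function('X')(-8, Function('N')(0)), 238)) = Mul(-302, Add(Pow(Mul(-1, 0), 2), 238)) = Mul(-302, Add(Pow(0, 2), 238)) = Mul(-302, Add(0, 238)) = Mul(-302, 238) = -71876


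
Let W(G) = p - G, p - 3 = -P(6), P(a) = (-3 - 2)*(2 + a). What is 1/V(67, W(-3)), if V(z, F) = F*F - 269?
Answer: 1/1847 ≈ 0.00054142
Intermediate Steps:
P(a) = -10 - 5*a (P(a) = -5*(2 + a) = -10 - 5*a)
p = 43 (p = 3 - (-10 - 5*6) = 3 - (-10 - 30) = 3 - 1*(-40) = 3 + 40 = 43)
W(G) = 43 - G
V(z, F) = -269 + F**2 (V(z, F) = F**2 - 269 = -269 + F**2)
1/V(67, W(-3)) = 1/(-269 + (43 - 1*(-3))**2) = 1/(-269 + (43 + 3)**2) = 1/(-269 + 46**2) = 1/(-269 + 2116) = 1/1847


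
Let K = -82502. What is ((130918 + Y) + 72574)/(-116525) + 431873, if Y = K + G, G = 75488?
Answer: 50323804847/116525 ≈ 4.3187e+5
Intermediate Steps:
Y = -7014 (Y = -82502 + 75488 = -7014)
((130918 + Y) + 72574)/(-116525) + 431873 = ((130918 - 7014) + 72574)/(-116525) + 431873 = (123904 + 72574)*(-1/116525) + 431873 = 196478*(-1/116525) + 431873 = -196478/116525 + 431873 = 50323804847/116525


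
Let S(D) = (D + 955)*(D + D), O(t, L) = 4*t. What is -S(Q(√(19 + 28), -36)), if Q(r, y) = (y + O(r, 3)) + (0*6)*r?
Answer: 64664 - 7064*√47 ≈ 16236.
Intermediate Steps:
Q(r, y) = y + 4*r (Q(r, y) = (y + 4*r) + (0*6)*r = (y + 4*r) + 0*r = (y + 4*r) + 0 = y + 4*r)
S(D) = 2*D*(955 + D) (S(D) = (955 + D)*(2*D) = 2*D*(955 + D))
-S(Q(√(19 + 28), -36)) = -2*(-36 + 4*√(19 + 28))*(955 + (-36 + 4*√(19 + 28))) = -2*(-36 + 4*√47)*(955 + (-36 + 4*√47)) = -2*(-36 + 4*√47)*(919 + 4*√47)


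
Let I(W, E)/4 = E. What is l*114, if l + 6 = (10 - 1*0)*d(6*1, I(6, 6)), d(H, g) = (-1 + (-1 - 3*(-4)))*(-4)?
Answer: -46284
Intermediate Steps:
I(W, E) = 4*E
d(H, g) = -40 (d(H, g) = (-1 + (-1 + 12))*(-4) = (-1 + 11)*(-4) = 10*(-4) = -40)
l = -406 (l = -6 + (10 - 1*0)*(-40) = -6 + (10 + 0)*(-40) = -6 + 10*(-40) = -6 - 400 = -406)
l*114 = -406*114 = -46284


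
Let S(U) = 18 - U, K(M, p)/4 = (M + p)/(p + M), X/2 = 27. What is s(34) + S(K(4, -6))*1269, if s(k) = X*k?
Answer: 19602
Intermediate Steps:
X = 54 (X = 2*27 = 54)
K(M, p) = 4 (K(M, p) = 4*((M + p)/(p + M)) = 4*((M + p)/(M + p)) = 4*1 = 4)
s(k) = 54*k
s(34) + S(K(4, -6))*1269 = 54*34 + (18 - 1*4)*1269 = 1836 + (18 - 4)*1269 = 1836 + 14*1269 = 1836 + 17766 = 19602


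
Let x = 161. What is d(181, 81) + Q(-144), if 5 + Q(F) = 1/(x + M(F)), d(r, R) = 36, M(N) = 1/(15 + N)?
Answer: 643937/20768 ≈ 31.006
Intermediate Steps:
Q(F) = -5 + 1/(161 + 1/(15 + F))
d(181, 81) + Q(-144) = 36 + (-12065 - 804*(-144))/(2416 + 161*(-144)) = 36 + (-12065 + 115776)/(2416 - 23184) = 36 + 103711/(-20768) = 36 - 1/20768*103711 = 36 - 103711/20768 = 643937/20768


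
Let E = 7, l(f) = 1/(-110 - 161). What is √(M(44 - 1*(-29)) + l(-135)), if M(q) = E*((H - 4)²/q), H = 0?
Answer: √599009457/19783 ≈ 1.2372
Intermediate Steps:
l(f) = -1/271 (l(f) = 1/(-271) = -1/271)
M(q) = 112/q (M(q) = 7*((0 - 4)²/q) = 7*((-4)²/q) = 7*(16/q) = 112/q)
√(M(44 - 1*(-29)) + l(-135)) = √(112/(44 - 1*(-29)) - 1/271) = √(112/(44 + 29) - 1/271) = √(112/73 - 1/271) = √(30279/19783) = √599009457/19783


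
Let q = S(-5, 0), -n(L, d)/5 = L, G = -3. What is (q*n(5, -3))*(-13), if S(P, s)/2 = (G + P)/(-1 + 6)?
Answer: -1040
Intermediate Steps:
n(L, d) = -5*L
S(P, s) = -6/5 + 2*P/5 (S(P, s) = 2*((-3 + P)/(-1 + 6)) = 2*((-3 + P)/5) = 2*((-3 + P)*(⅕)) = 2*(-⅗ + P/5) = -6/5 + 2*P/5)
q = -16/5 (q = -6/5 + (⅖)*(-5) = -6/5 - 2 = -16/5 ≈ -3.2000)
(q*n(5, -3))*(-13) = -(-16)*5*(-13) = -16/5*(-25)*(-13) = 80*(-13) = -1040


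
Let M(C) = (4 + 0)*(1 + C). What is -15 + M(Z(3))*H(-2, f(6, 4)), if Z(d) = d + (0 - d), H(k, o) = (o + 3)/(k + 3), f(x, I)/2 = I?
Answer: 29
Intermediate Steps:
f(x, I) = 2*I
H(k, o) = (3 + o)/(3 + k)
Z(d) = 0 (Z(d) = d - d = 0)
M(C) = 4 + 4*C (M(C) = 4*(1 + C) = 4 + 4*C)
-15 + M(Z(3))*H(-2, f(6, 4)) = -15 + (4 + 4*0)*((3 + 2*4)/(3 - 2)) = -15 + (4 + 0)*((3 + 8)/1) = -15 + 4*(1*11) = -15 + 4*11 = -15 + 44 = 29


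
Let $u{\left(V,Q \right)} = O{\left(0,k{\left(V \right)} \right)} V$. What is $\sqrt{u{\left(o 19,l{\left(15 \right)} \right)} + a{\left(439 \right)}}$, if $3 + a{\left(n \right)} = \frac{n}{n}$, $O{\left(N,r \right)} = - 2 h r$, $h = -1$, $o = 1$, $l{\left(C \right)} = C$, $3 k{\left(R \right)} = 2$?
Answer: $\frac{\sqrt{210}}{3} \approx 4.8305$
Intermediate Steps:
$k{\left(R \right)} = \frac{2}{3}$ ($k{\left(R \right)} = \frac{1}{3} \cdot 2 = \frac{2}{3}$)
$O{\left(N,r \right)} = 2 r$ ($O{\left(N,r \right)} = \left(-2\right) \left(-1\right) r = 2 r$)
$a{\left(n \right)} = -2$ ($a{\left(n \right)} = -3 + \frac{n}{n} = -3 + 1 = -2$)
$u{\left(V,Q \right)} = \frac{4 V}{3}$ ($u{\left(V,Q \right)} = 2 \cdot \frac{2}{3} V = \frac{4 V}{3}$)
$\sqrt{u{\left(o 19,l{\left(15 \right)} \right)} + a{\left(439 \right)}} = \sqrt{\frac{4 \cdot 1 \cdot 19}{3} - 2} = \sqrt{\frac{4}{3} \cdot 19 - 2} = \sqrt{\frac{76}{3} - 2} = \sqrt{\frac{70}{3}} = \frac{\sqrt{210}}{3}$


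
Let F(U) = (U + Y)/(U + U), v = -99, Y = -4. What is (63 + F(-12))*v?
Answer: -6303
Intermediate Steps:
F(U) = (-4 + U)/(2*U) (F(U) = (U - 4)/(U + U) = (-4 + U)/((2*U)) = (-4 + U)*(1/(2*U)) = (-4 + U)/(2*U))
(63 + F(-12))*v = (63 + (½)*(-4 - 12)/(-12))*(-99) = (63 + (½)*(-1/12)*(-16))*(-99) = (63 + ⅔)*(-99) = (191/3)*(-99) = -6303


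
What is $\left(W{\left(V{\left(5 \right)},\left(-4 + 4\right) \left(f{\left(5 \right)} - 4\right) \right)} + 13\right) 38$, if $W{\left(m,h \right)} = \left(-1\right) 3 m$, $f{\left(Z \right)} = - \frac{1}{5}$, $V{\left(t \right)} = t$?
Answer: $-76$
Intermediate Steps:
$f{\left(Z \right)} = - \frac{1}{5}$ ($f{\left(Z \right)} = \left(-1\right) \frac{1}{5} = - \frac{1}{5}$)
$W{\left(m,h \right)} = - 3 m$
$\left(W{\left(V{\left(5 \right)},\left(-4 + 4\right) \left(f{\left(5 \right)} - 4\right) \right)} + 13\right) 38 = \left(\left(-3\right) 5 + 13\right) 38 = \left(-15 + 13\right) 38 = \left(-2\right) 38 = -76$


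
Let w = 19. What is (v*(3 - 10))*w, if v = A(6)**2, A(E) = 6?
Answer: -4788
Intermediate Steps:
v = 36 (v = 6**2 = 36)
(v*(3 - 10))*w = (36*(3 - 10))*19 = (36*(-7))*19 = -252*19 = -4788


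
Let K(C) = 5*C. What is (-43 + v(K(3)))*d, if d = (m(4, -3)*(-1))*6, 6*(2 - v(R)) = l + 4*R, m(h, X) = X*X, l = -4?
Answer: 2718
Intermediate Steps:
m(h, X) = X**2
v(R) = 8/3 - 2*R/3 (v(R) = 2 - (-4 + 4*R)/6 = 2 + (2/3 - 2*R/3) = 8/3 - 2*R/3)
d = -54 (d = ((-3)**2*(-1))*6 = (9*(-1))*6 = -9*6 = -54)
(-43 + v(K(3)))*d = (-43 + (8/3 - 10*3/3))*(-54) = (-43 + (8/3 - 2/3*15))*(-54) = (-43 + (8/3 - 10))*(-54) = (-43 - 22/3)*(-54) = -151/3*(-54) = 2718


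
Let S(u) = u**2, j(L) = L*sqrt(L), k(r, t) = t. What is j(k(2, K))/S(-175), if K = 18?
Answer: 54*sqrt(2)/30625 ≈ 0.0024936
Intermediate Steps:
j(L) = L**(3/2)
j(k(2, K))/S(-175) = 18**(3/2)/((-175)**2) = (54*sqrt(2))/30625 = (54*sqrt(2))*(1/30625) = 54*sqrt(2)/30625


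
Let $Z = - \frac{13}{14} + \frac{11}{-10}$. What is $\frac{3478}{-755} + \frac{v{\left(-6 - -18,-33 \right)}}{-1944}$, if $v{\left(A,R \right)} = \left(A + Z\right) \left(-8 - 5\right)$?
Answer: $- \frac{46643537}{10274040} \approx -4.5399$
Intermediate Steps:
$Z = - \frac{71}{35}$ ($Z = \left(-13\right) \frac{1}{14} + 11 \left(- \frac{1}{10}\right) = - \frac{13}{14} - \frac{11}{10} = - \frac{71}{35} \approx -2.0286$)
$v{\left(A,R \right)} = \frac{923}{35} - 13 A$ ($v{\left(A,R \right)} = \left(A - \frac{71}{35}\right) \left(-8 - 5\right) = \left(- \frac{71}{35} + A\right) \left(-13\right) = \frac{923}{35} - 13 A$)
$\frac{3478}{-755} + \frac{v{\left(-6 - -18,-33 \right)}}{-1944} = \frac{3478}{-755} + \frac{\frac{923}{35} - 13 \left(-6 - -18\right)}{-1944} = 3478 \left(- \frac{1}{755}\right) + \left(\frac{923}{35} - 13 \left(-6 + 18\right)\right) \left(- \frac{1}{1944}\right) = - \frac{3478}{755} + \left(\frac{923}{35} - 156\right) \left(- \frac{1}{1944}\right) = - \frac{3478}{755} - - \frac{4537}{68040} = - \frac{3478}{755} + \frac{4537}{68040} = - \frac{46643537}{10274040}$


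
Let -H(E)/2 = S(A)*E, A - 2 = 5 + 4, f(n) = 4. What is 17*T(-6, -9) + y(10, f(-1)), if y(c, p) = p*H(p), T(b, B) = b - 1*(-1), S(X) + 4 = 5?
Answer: -117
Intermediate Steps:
A = 11 (A = 2 + (5 + 4) = 2 + 9 = 11)
S(X) = 1 (S(X) = -4 + 5 = 1)
H(E) = -2*E
T(b, B) = 1 + b (T(b, B) = b + 1 = 1 + b)
y(c, p) = -2*p² (y(c, p) = p*(-2*p) = -2*p²)
17*T(-6, -9) + y(10, f(-1)) = 17*(1 - 6) - 2*4² = 17*(-5) - 2*16 = -85 - 32 = -117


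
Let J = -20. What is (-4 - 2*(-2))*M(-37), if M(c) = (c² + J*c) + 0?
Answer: 0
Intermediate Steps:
M(c) = c² - 20*c (M(c) = (c² - 20*c) + 0 = c² - 20*c)
(-4 - 2*(-2))*M(-37) = (-4 - 2*(-2))*(-37*(-20 - 37)) = (-4 + 4)*(-37*(-57)) = 0*2109 = 0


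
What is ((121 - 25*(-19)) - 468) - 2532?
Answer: -2404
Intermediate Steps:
((121 - 25*(-19)) - 468) - 2532 = ((121 + 475) - 468) - 2532 = (596 - 468) - 2532 = 128 - 2532 = -2404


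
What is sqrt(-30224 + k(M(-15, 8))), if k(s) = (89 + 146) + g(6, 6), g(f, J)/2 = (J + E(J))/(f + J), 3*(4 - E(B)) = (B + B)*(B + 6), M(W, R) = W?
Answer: I*sqrt(269958)/3 ≈ 173.19*I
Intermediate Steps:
E(B) = 4 - 2*B*(6 + B)/3 (E(B) = 4 - (B + B)*(B + 6)/3 = 4 - 2*B*(6 + B)/3)
g(f, J) = 2*(4 - 3*J - 2*J**2/3)/(J + f) (g(f, J) = 2*((J + (4 - 4*J - 2*J**2/3))/(f + J)) = 2*((4 - 3*J - 2*J**2/3)/(J + f)) = 2*(4 - 3*J - 2*J**2/3)/(J + f))
k(s) = 686/3 (k(s) = (89 + 146) + (8 - 6*6 - 4/3*6**2)/(6 + 6) = 235 + (8 - 36 - 4/3*36)/12 = 235 + (8 - 36 - 48)/12 = 235 + (1/12)*(-76) = 235 - 19/3 = 686/3)
sqrt(-30224 + k(M(-15, 8))) = sqrt(-30224 + 686/3) = sqrt(-89986/3) = I*sqrt(269958)/3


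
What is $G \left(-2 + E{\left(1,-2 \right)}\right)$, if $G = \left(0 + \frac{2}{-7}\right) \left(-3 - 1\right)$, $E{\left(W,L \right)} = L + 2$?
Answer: $- \frac{16}{7} \approx -2.2857$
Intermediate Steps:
$E{\left(W,L \right)} = 2 + L$
$G = \frac{8}{7}$ ($G = \left(0 + 2 \left(- \frac{1}{7}\right)\right) \left(-4\right) = \left(0 - \frac{2}{7}\right) \left(-4\right) = \left(- \frac{2}{7}\right) \left(-4\right) = \frac{8}{7} \approx 1.1429$)
$G \left(-2 + E{\left(1,-2 \right)}\right) = \frac{8 \left(-2 + \left(2 - 2\right)\right)}{7} = \frac{8 \left(-2 + 0\right)}{7} = \frac{8}{7} \left(-2\right) = - \frac{16}{7}$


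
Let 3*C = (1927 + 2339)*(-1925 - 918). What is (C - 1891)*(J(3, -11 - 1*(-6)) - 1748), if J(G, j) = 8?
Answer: 7037668380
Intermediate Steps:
C = -4042746 (C = ((1927 + 2339)*(-1925 - 918))/3 = (4266*(-2843))/3 = (⅓)*(-12128238) = -4042746)
(C - 1891)*(J(3, -11 - 1*(-6)) - 1748) = (-4042746 - 1891)*(8 - 1748) = -4044637*(-1740) = 7037668380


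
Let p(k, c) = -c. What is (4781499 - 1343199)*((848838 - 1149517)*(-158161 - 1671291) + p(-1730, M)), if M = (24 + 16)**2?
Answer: 1891332487045796400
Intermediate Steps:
M = 1600 (M = 40**2 = 1600)
(4781499 - 1343199)*((848838 - 1149517)*(-158161 - 1671291) + p(-1730, M)) = (4781499 - 1343199)*((848838 - 1149517)*(-158161 - 1671291) - 1*1600) = 3438300*(-300679*(-1829452) - 1600) = 3438300*(550077797908 - 1600) = 3438300*550077796308 = 1891332487045796400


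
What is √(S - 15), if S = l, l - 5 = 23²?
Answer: √519 ≈ 22.782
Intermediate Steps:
l = 534 (l = 5 + 23² = 5 + 529 = 534)
S = 534
√(S - 15) = √(534 - 15) = √519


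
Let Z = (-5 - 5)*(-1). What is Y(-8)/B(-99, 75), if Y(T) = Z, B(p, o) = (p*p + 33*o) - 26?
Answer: 1/1225 ≈ 0.00081633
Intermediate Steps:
B(p, o) = -26 + p**2 + 33*o (B(p, o) = (p**2 + 33*o) - 26 = -26 + p**2 + 33*o)
Z = 10 (Z = -10*(-1) = 10)
Y(T) = 10
Y(-8)/B(-99, 75) = 10/(-26 + (-99)**2 + 33*75) = 10/(-26 + 9801 + 2475) = 10/12250 = 10*(1/12250) = 1/1225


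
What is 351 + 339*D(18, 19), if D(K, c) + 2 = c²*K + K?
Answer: 2208597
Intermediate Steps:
D(K, c) = -2 + K + K*c² (D(K, c) = -2 + (c²*K + K) = -2 + (K*c² + K) = -2 + (K + K*c²) = -2 + K + K*c²)
351 + 339*D(18, 19) = 351 + 339*(-2 + 18 + 18*19²) = 351 + 339*(-2 + 18 + 18*361) = 351 + 339*(-2 + 18 + 6498) = 351 + 339*6514 = 351 + 2208246 = 2208597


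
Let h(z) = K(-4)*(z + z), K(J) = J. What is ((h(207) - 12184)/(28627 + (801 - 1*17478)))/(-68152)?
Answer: 173/10180205 ≈ 1.6994e-5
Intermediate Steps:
h(z) = -8*z (h(z) = -4*(z + z) = -8*z)
((h(207) - 12184)/(28627 + (801 - 1*17478)))/(-68152) = ((-8*207 - 12184)/(28627 + (801 - 1*17478)))/(-68152) = ((-1656 - 12184)/(28627 + (801 - 17478)))*(-1/68152) = -13840/(28627 - 16677)*(-1/68152) = -13840/11950*(-1/68152) = -13840*1/11950*(-1/68152) = -1384/1195*(-1/68152) = 173/10180205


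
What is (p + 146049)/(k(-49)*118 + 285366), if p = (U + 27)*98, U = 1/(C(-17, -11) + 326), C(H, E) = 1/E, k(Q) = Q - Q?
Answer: 533072653/1023037110 ≈ 0.52107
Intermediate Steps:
k(Q) = 0
U = 11/3585 (U = 1/(1/(-11) + 326) = 1/(-1/11 + 326) = 1/(3585/11) = 11/3585 ≈ 0.0030683)
p = 9486988/3585 (p = (11/3585 + 27)*98 = (96806/3585)*98 = 9486988/3585 ≈ 2646.3)
(p + 146049)/(k(-49)*118 + 285366) = (9486988/3585 + 146049)/(0*118 + 285366) = 533072653/(3585*(0 + 285366)) = (533072653/3585)/285366 = (533072653/3585)*(1/285366) = 533072653/1023037110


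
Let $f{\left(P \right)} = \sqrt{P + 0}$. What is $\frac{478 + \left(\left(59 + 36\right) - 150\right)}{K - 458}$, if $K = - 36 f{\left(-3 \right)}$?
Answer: $- \frac{96867}{106826} + \frac{3807 i \sqrt{3}}{53413} \approx -0.90677 + 0.12345 i$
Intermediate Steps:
$f{\left(P \right)} = \sqrt{P}$
$K = - 36 i \sqrt{3}$ ($K = - 36 \sqrt{-3} = - 36 i \sqrt{3} \approx - 62.354 i$)
$\frac{478 + \left(\left(59 + 36\right) - 150\right)}{K - 458} = \frac{478 + \left(\left(59 + 36\right) - 150\right)}{- 36 i \sqrt{3} - 458} = \frac{478 + \left(95 - 150\right)}{-458 - 36 i \sqrt{3}} = \frac{478 - 55}{-458 - 36 i \sqrt{3}} = \frac{423}{-458 - 36 i \sqrt{3}}$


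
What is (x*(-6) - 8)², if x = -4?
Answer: 256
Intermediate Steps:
(x*(-6) - 8)² = (-4*(-6) - 8)² = (24 - 8)² = 16² = 256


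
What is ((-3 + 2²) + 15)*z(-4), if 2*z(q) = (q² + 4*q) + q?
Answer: -32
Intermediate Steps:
z(q) = q²/2 + 5*q/2 (z(q) = ((q² + 4*q) + q)/2 = (q² + 5*q)/2 = q²/2 + 5*q/2)
((-3 + 2²) + 15)*z(-4) = ((-3 + 2²) + 15)*((½)*(-4)*(5 - 4)) = ((-3 + 4) + 15)*((½)*(-4)*1) = (1 + 15)*(-2) = 16*(-2) = -32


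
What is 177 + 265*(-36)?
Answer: -9363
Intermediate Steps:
177 + 265*(-36) = 177 - 9540 = -9363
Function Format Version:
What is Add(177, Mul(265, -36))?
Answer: -9363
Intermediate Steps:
Add(177, Mul(265, -36)) = Add(177, -9540) = -9363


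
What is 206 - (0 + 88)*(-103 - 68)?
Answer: 15254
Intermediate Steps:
206 - (0 + 88)*(-103 - 68) = 206 - 88*(-171) = 206 - 1*(-15048) = 206 + 15048 = 15254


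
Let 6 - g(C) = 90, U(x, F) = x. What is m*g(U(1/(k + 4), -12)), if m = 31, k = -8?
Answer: -2604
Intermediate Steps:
g(C) = -84 (g(C) = 6 - 1*90 = 6 - 90 = -84)
m*g(U(1/(k + 4), -12)) = 31*(-84) = -2604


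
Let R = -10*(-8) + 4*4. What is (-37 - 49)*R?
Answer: -8256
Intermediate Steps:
R = 96 (R = 80 + 16 = 96)
(-37 - 49)*R = (-37 - 49)*96 = -86*96 = -8256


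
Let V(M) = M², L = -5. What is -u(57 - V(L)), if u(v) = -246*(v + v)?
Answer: 15744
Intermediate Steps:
u(v) = -492*v
-u(57 - V(L)) = -(-492)*(57 - 1*(-5)²) = -(-492)*(57 - 1*25) = -(-492)*(57 - 25) = -(-492)*32 = -1*(-15744) = 15744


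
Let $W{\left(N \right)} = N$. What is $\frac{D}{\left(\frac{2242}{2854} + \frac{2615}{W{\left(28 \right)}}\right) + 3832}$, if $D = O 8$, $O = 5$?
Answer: $\frac{319648}{31374877} \approx 0.010188$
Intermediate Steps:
$D = 40$ ($D = 5 \cdot 8 = 40$)
$\frac{D}{\left(\frac{2242}{2854} + \frac{2615}{W{\left(28 \right)}}\right) + 3832} = \frac{40}{\left(\frac{2242}{2854} + \frac{2615}{28}\right) + 3832} = \frac{40}{\left(2242 \cdot \frac{1}{2854} + 2615 \cdot \frac{1}{28}\right) + 3832} = \frac{40}{\left(\frac{1121}{1427} + \frac{2615}{28}\right) + 3832} = \frac{40}{\frac{3762993}{39956} + 3832} = \frac{40}{\frac{156874385}{39956}} = 40 \cdot \frac{39956}{156874385} = \frac{319648}{31374877}$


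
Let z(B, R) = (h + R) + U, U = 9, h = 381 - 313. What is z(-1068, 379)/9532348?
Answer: 114/2383087 ≈ 4.7837e-5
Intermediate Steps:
h = 68
z(B, R) = 77 + R (z(B, R) = (68 + R) + 9 = 77 + R)
z(-1068, 379)/9532348 = (77 + 379)/9532348 = 456*(1/9532348) = 114/2383087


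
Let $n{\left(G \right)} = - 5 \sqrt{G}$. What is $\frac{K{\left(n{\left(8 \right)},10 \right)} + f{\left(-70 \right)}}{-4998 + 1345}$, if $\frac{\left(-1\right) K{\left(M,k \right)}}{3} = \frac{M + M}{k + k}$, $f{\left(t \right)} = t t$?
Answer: $- \frac{4900}{3653} - \frac{3 \sqrt{2}}{3653} \approx -1.3425$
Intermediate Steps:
$f{\left(t \right)} = t^{2}$
$K{\left(M,k \right)} = - \frac{3 M}{k}$ ($K{\left(M,k \right)} = - 3 \frac{M + M}{k + k} = - 3 \frac{2 M}{2 k} = - 3 \cdot 2 M \frac{1}{2 k} = - 3 \frac{M}{k} = - \frac{3 M}{k}$)
$\frac{K{\left(n{\left(8 \right)},10 \right)} + f{\left(-70 \right)}}{-4998 + 1345} = \frac{- \frac{3 \left(- 5 \sqrt{8}\right)}{10} + \left(-70\right)^{2}}{-4998 + 1345} = \frac{\left(-3\right) \left(- 5 \cdot 2 \sqrt{2}\right) \frac{1}{10} + 4900}{-3653} = \left(\left(-3\right) \left(- 10 \sqrt{2}\right) \frac{1}{10} + 4900\right) \left(- \frac{1}{3653}\right) = \left(3 \sqrt{2} + 4900\right) \left(- \frac{1}{3653}\right) = \left(4900 + 3 \sqrt{2}\right) \left(- \frac{1}{3653}\right) = - \frac{4900}{3653} - \frac{3 \sqrt{2}}{3653}$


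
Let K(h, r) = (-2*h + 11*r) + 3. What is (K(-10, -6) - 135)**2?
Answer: 31684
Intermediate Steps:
K(h, r) = 3 - 2*h + 11*r
(K(-10, -6) - 135)**2 = ((3 - 2*(-10) + 11*(-6)) - 135)**2 = ((3 + 20 - 66) - 135)**2 = (-43 - 135)**2 = (-178)**2 = 31684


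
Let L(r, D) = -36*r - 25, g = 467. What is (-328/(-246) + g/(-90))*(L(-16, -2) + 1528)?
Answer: -80157/10 ≈ -8015.7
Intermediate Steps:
L(r, D) = -25 - 36*r
(-328/(-246) + g/(-90))*(L(-16, -2) + 1528) = (-328/(-246) + 467/(-90))*((-25 - 36*(-16)) + 1528) = (-328*(-1/246) + 467*(-1/90))*((-25 + 576) + 1528) = (4/3 - 467/90)*(551 + 1528) = -347/90*2079 = -80157/10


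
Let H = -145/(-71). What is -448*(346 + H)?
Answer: -11070528/71 ≈ -1.5592e+5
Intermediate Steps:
H = 145/71 (H = -145*(-1/71) = 145/71 ≈ 2.0423)
-448*(346 + H) = -448*(346 + 145/71) = -448*24711/71 = -11070528/71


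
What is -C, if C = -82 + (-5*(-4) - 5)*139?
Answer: -2003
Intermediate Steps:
C = 2003 (C = -82 + (20 - 5)*139 = -82 + 15*139 = -82 + 2085 = 2003)
-C = -1*2003 = -2003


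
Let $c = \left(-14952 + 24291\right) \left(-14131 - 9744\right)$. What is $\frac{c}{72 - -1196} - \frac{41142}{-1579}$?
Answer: $- \frac{352015290819}{2002172} \approx -1.7582 \cdot 10^{5}$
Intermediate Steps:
$c = -222968625$ ($c = 9339 \left(-14131 - 9744\right) = 9339 \left(-23875\right) = -222968625$)
$\frac{c}{72 - -1196} - \frac{41142}{-1579} = - \frac{222968625}{72 - -1196} - \frac{41142}{-1579} = - \frac{222968625}{72 + 1196} - - \frac{41142}{1579} = - \frac{222968625}{1268} + \frac{41142}{1579} = - \frac{352015290819}{2002172}$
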